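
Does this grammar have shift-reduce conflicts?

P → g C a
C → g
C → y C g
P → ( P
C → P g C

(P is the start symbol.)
Yes — I6: [C → g .] vs [C → . g]

A shift-reduce conflict occurs when an LR(0) state has both:
  - a complete (reduce) item [A → α .] (dot at the end), and
  - a shift item [B → β . c γ] (dot before a terminal).

Augment with P' → P and build the canonical LR(0) collection (I0 = CLOSURE({[P' → . P]}), then GOTO on every symbol after a dot until no new states appear). It has 14 states:
  I0: { [P → . ( P], [P → . g C a], [P' → . P] }  — shift
  I1: { [P → ( . P], [P → . ( P], [P → . g C a] }  — shift
  I2: { [P' → P .] }  — accept
  I3: { [C → . P g C], [C → . g], [C → . y C g], [P → . ( P], [P → . g C a], [P → g . C a] }  — shift
  I4: { [P → g C . a] }  — shift
  I5: { [C → P . g C] }  — shift
  I6: { [C → . P g C], [C → . g], [C → . y C g], [C → g .], [P → . ( P], [P → . g C a], [P → g . C a] }  — shift, reduce
  I7: { [C → . P g C], [C → . g], [C → . y C g], [C → y . C g], [P → . ( P], [P → . g C a] }  — shift
  I8: { [C → y C . g] }  — shift
  I9: { [C → y C g .] }  — reduce
  I10: { [C → . P g C], [C → . g], [C → . y C g], [C → P g . C], [P → . ( P], [P → . g C a] }  — shift
  I11: { [C → P g C .] }  — reduce
  I12: { [P → g C a .] }  — reduce
  I13: { [P → ( P .] }  — reduce

I6 contains reduce item [C → g .] and shift items [C → . g], [C → . y C g], [P → . ( P], [P → . g C a] — shift-reduce conflict.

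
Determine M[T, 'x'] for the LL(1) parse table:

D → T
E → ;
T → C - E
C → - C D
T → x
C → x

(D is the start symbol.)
T → C - E, T → x

To find M[T, 'x'], we find productions for T where 'x' is in the predict set (PREDICT(N → α) = (FIRST(α) \ {ε}) ∪ (FOLLOW(N) if α ⇒* ε)).

Relevant sets:
  FIRST(C) = { '-', 'x' }

T → C - E: PREDICT = { '-', 'x' }
  'x' is in predict set, so this production goes in M[T, 'x']
T → x: PREDICT = { 'x' }
  'x' is in predict set, so this production goes in M[T, 'x']

M[T, 'x'] = T → C - E, T → x  (a multiply-defined cell — the grammar is not LL(1))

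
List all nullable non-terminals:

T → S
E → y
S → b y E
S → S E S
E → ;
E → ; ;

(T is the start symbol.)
None

There are no ε-productions, so no non-terminal can derive ε.
No non-terminals are nullable.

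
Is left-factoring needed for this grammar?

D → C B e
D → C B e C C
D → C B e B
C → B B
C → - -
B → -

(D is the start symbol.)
Yes, D has productions with common prefix 'C B e'

Left-factoring is needed when two productions for the same non-terminal
share a common prefix on the right-hand side.

Productions for D:
  D → C B e
  D → C B e C C
  D → C B e B
Productions for C:
  C → B B
  C → - -

Found common prefix 'C B e' in productions for D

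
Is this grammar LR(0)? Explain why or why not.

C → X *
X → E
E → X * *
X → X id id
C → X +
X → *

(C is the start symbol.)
No. Shift-reduce conflict between [C → X * .] and [E → X * . *]

A grammar is LR(0) if no state in the canonical LR(0) collection has:
  - both a shift item (dot before a terminal) and a complete item (shift-reduce conflict), or
  - two or more complete items (reduce-reduce conflict; the accept item [C' → C .] counts as a complete item here).

Augment with C' → C and build the canonical LR(0) collection (I0 = CLOSURE({[C' → . C]}), then GOTO on every symbol after a dot until no new states appear). It has 10 states:
  I0: { [C → . X *], [C → . X +], [C' → . C], [E → . X * *], [X → . *], [X → . E], [X → . X id id] }  — shift
  I1: { [X → * .] }  — reduce
  I2: { [C' → C .] }  — accept
  I3: { [X → E .] }  — reduce
  I4: { [C → X . *], [C → X . +], [E → X . * *], [X → X . id id] }  — shift
  I5: { [C → X * .], [E → X * . *] }  — shift, reduce
  I6: { [C → X + .] }  — reduce
  I7: { [X → X id . id] }  — shift
  I8: { [X → X id id .] }  — reduce
  I9: { [E → X * * .] }  — reduce

Conflict in state I5:
  Shift-reduce conflict between [C → X * .] and [E → X * . *]
So the grammar is NOT LR(0).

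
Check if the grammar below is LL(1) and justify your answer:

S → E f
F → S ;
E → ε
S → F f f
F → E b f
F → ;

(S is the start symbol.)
A grammar is LL(1) if for each non-terminal N with multiple productions, the predict sets of those productions are pairwise disjoint, where PREDICT(N → α) = (FIRST(α) \ {ε}) ∪ (FOLLOW(N) if α ⇒* ε).

Relevant sets:
  FIRST(E) = { ε }
  FIRST(F) = { ';', 'b', 'f' }
  FIRST(S) = { ';', 'b', 'f' }

For S:
  PREDICT(S → E f) = { 'f' }
  PREDICT(S → F f f) = { ';', 'b', 'f' }
For F:
  PREDICT(F → S ';') = { ';', 'b', 'f' }
  PREDICT(F → E b f) = { 'b' }
  PREDICT(F → ';') = { ';' }
E has a single production, so nothing to check there.

Conflict found: Predict set conflict for S: { 'f' }
The grammar is NOT LL(1).

Answer: No. Predict set conflict for S: { 'f' }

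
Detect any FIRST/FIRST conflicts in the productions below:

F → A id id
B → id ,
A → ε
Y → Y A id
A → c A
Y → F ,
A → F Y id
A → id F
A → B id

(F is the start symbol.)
Yes. A → c A / A → F Y id on { 'c' }; A → F Y id / A → id F on { 'id' }; A → F Y id / A → B id on { 'id' }; A → id F / A → B id on { 'id' }; Y → Y A id / Y → F ',' on { 'c', 'id' }

A FIRST/FIRST conflict occurs when two productions N → α and N → β for the same non-terminal have FIRST(α) ∩ FIRST(β) ≠ ∅ (with ε ∈ FIRST of a nullable right-hand side, so two nullable alternatives also conflict).

FIRST sets of the non-terminals at (or reachable through a nullable prefix from) the front of some alternative:
  FIRST(F) = { 'c', 'id' }
  FIRST(B) = { 'id' }
  FIRST(Y) = { 'c', 'id' }

Productions for A:
  A → ε: FIRST = { ε }
  A → c A: FIRST = { 'c' }
  A → F Y id: FIRST = { 'c', 'id' }
  A → id F: FIRST = { 'id' }
  A → B id: FIRST = { 'id' }
Productions for Y:
  Y → Y A id: FIRST = { 'c', 'id' }
  Y → F ,: FIRST = { 'c', 'id' }
F, B have only one production, so no FIRST/FIRST conflict is possible there.

Conflict for A: A → c A and A → F Y id
  Overlap: { 'c' }
Conflict for A: A → F Y id and A → id F
  Overlap: { 'id' }
Conflict for A: A → F Y id and A → B id
  Overlap: { 'id' }
Conflict for A: A → id F and A → B id
  Overlap: { 'id' }
Conflict for Y: Y → Y A id and Y → F ,
  Overlap: { 'c', 'id' }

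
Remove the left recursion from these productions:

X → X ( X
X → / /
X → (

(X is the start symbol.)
X → / / X'
X → ( X'
X' → ( X X'
X' → ε

X is directly left-recursive. The standard transformation for
  A → A α₁ | ... | A α_m | β₁ | ... | β_n
is
  A  → β₁ A' | ... | β_n A'
  A' → α₁ A' | ... | α_m A' | ε

X → / / becomes X → / / X'
X → ( becomes X → ( X'
X → X ( X becomes X' → ( X X'
Add X' → ε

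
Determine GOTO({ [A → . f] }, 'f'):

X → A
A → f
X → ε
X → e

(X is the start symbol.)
{ [A → f .] }

GOTO(I, 'f') = CLOSURE({ [A → αX.β] : [A → α.Xβ] ∈ I, X = 'f' })

Items with dot before 'f', with the dot advanced:
  [A → . f] → [A → f .]
Closure adds nothing (no advanced item has the dot before a non-terminal).

GOTO = { [A → f .] }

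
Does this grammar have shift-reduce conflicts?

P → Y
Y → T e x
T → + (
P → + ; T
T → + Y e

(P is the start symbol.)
Augment with P' → P and build the canonical LR(0) collection (I0 = CLOSURE({[P' → . P]}), then GOTO on every symbol after a dot until no new states appear). It has 13 states:
  I0: { [P → . + ; T], [P → . Y], [P' → . P], [T → . + (], [T → . + Y e], [Y → . T e x] }  — shift
  I1: { [P → + . ; T], [T → + . (], [T → + . Y e], [T → . + (], [T → . + Y e], [Y → . T e x] }  — shift
  I2: { [P' → P .] }  — accept
  I3: { [Y → T . e x] }  — shift
  I4: { [P → Y .] }  — reduce
  I5: { [Y → T e . x] }  — shift
  I6: { [Y → T e x .] }  — reduce
  I7: { [T → + ( .] }  — reduce
  I8: { [T → + . (], [T → + . Y e], [T → . + (], [T → . + Y e], [Y → . T e x] }  — shift
  I9: { [P → + ; . T], [T → . + (], [T → . + Y e] }  — shift
  I10: { [T → + Y . e] }  — shift
  I11: { [T → + Y e .] }  — reduce
  I12: { [P → + ; T .] }  — reduce

No state contains both a complete item and a shift item.

Answer: No shift-reduce conflicts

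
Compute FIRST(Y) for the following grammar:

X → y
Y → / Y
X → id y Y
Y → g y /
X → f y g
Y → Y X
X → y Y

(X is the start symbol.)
To compute FIRST(Y), examine every production with Y on the left-hand side, reading each right-hand side left to right until a non-nullable symbol is reached.

From Y → / Y:
  - '/' is a terminal: add '/' and stop
From Y → g y /:
  - g is a terminal: add 'g' and stop
From Y → Y X:
  - Y is the symbol being defined: contributes nothing new
    Y is not nullable, so stop

Collecting: FIRST(Y) = { '/', 'g' }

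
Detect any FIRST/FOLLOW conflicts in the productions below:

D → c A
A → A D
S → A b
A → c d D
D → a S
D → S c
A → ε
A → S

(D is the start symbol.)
Yes. A → A D with FOLLOW(A) on { 'a', 'b', 'c' }; A → c d D with FOLLOW(A) on { 'c' }; A → S with FOLLOW(A) on { 'a', 'b', 'c' }

A FIRST/FOLLOW conflict occurs when a non-terminal N has a nullable alternative N → β (β ⇒* ε) and another alternative N → α with FIRST(α) ∩ FOLLOW(N) ≠ ∅: on such a lookahead the parser cannot decide between expanding α and letting N vanish via β.

Nullable non-terminals: A.
FIRST sets used below: FIRST(A) = { 'a', 'b', 'c', ε }, FIRST(D) = { 'a', 'b', 'c' }, FIRST(S) = { 'a', 'b', 'c' }

A: nullable alternative(s) A → ε; FOLLOW(A) = { $, 'a', 'b', 'c' }
  A → A D: FIRST \ {ε} = { 'a', 'b', 'c' } — overlaps FOLLOW(A) on { 'a', 'b', 'c' }: CONFLICT
  A → c d D: FIRST \ {ε} = { 'c' } — overlaps FOLLOW(A) on { 'c' }: CONFLICT
  A → ε: FIRST \ {ε} = { } — this is the only nullable alternative, skip
  A → S: FIRST \ {ε} = { 'a', 'b', 'c' } — overlaps FOLLOW(A) on { 'a', 'b', 'c' }: CONFLICT

D, S have no nullable alternative, so no FIRST/FOLLOW check is needed there.

So the grammar has 3 FIRST/FOLLOW conflicts (marked CONFLICT above).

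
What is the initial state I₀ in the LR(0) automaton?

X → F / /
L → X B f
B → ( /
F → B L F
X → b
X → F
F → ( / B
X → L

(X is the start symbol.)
{ [B → . ( /], [F → . ( / B], [F → . B L F], [L → . X B f], [X → . F / /], [X → . F], [X → . L], [X → . b], [X' → . X] }

First, augment the grammar with X' → X
I₀ = CLOSURE({ [X' → . X] }):
  [X' → . X] has the dot before X: add [X → . F / /], [X → . b], [X → . F], [X → . L]
  [X → . F / /] has the dot before F: add [F → . B L F], [F → . ( / B]
  [X → . L] has the dot before L: add [L → . X B f]
  [F → . B L F] has the dot before B: add [B → . ( /]
No further items can be added.

I₀ = { [B → . ( /], [F → . ( / B], [F → . B L F], [L → . X B f], [X → . F / /], [X → . F], [X → . L], [X → . b], [X' → . X] }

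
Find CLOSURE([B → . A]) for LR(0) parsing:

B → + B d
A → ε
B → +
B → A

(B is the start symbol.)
{ [A → .], [B → . A] }

To compute CLOSURE, for each item [A → α.Bβ] where B is a non-terminal, add [B → .γ] for all productions B → γ; repeat for the newly added items until nothing changes.

Start with: [B → . A]
  [B → . A] has the dot before A: add [A → .]
No further items can be added.

CLOSURE = { [A → .], [B → . A] }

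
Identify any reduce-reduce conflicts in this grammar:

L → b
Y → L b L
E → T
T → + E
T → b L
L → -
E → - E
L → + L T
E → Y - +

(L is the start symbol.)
Augment with L' → L and build the canonical LR(0) collection (I0 = CLOSURE({[L' → . L]}), then GOTO on every symbol after a dot until no new states appear). It has 25 states:
  I0: { [L → . + L T], [L → . -], [L → . b], [L' → . L] }  — shift
  I1: { [L → + . L T], [L → . + L T], [L → . -], [L → . b] }  — shift
  I2: { [L → - .] }  — reduce
  I3: { [L' → L .] }  — accept
  I4: { [L → b .] }  — reduce
  I5: { [L → + L . T], [T → . + E], [T → . b L] }  — shift
  I6: { [E → . - E], [E → . T], [E → . Y - +], [L → . + L T], [L → . -], [L → . b], [T → + . E], [T → . + E], [T → . b L], [Y → . L b L] }  — shift
  I7: { [L → + L T .] }  — reduce
  I8: { [L → . + L T], [L → . -], [L → . b], [T → b . L] }  — shift
  I9: { [T → b L .] }  — reduce
  I10: { [E → . - E], [E → . T], [E → . Y - +], [L → + . L T], [L → . + L T], [L → . -], [L → . b], [T → + . E], [T → . + E], [T → . b L], [Y → . L b L] }  — shift
  I11: { [E → - . E], [E → . - E], [E → . T], [E → . Y - +], [L → - .], [L → . + L T], [L → . -], [L → . b], [T → . + E], [T → . b L], [Y → . L b L] }  — shift, reduce
  I12: { [T → + E .] }  — reduce
  I13: { [Y → L . b L] }  — shift
  I14: { [E → T .] }  — reduce
  I15: { [E → Y . - +] }  — shift
  I16: { [L → . + L T], [L → . -], [L → . b], [L → b .], [T → b . L] }  — shift, reduce
  I17: { [E → Y - . +] }  — shift
  I18: { [E → Y - + .] }  — reduce
  I19: { [L → . + L T], [L → . -], [L → . b], [Y → L b . L] }  — shift
  I20: { [Y → L b L .] }  — reduce
  I21: { [E → - E .] }  — reduce
  I22: { [L → + L . T], [T → . + E], [T → . b L], [Y → L . b L] }  — shift
  I23: { [L → . + L T], [L → . -], [L → . b], [T → b . L], [Y → L b . L] }  — shift
  I24: { [T → b L .], [Y → L b L .] }  — 2 reduces

I24 contains complete items [T → b L .], [Y → L b L .] — reduce-reduce conflict.

Answer: Yes — I24: [T → b L .] vs [Y → L b L .]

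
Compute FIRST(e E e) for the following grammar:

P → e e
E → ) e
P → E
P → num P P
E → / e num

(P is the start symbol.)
{ 'e' }

To compute FIRST(e E e), process the symbols left to right:
Symbol e is a terminal. Add 'e' and stop.
FIRST(e E e) = { 'e' }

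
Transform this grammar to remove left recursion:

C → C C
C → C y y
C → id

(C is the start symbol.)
C is directly left-recursive. The standard transformation for
  A → A α₁ | ... | A α_m | β₁ | ... | β_n
is
  A  → β₁ A' | ... | β_n A'
  A' → α₁ A' | ... | α_m A' | ε

C → id becomes C → id C'
C → C C becomes C' → C C'
C → C y y becomes C' → y y C'
Add C' → ε

Resulting grammar:
C → id C'
C' → C C'
C' → y y C'
C' → ε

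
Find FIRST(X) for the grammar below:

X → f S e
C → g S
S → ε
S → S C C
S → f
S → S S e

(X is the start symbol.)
To compute FIRST(X), examine every production with X on the left-hand side, reading each right-hand side left to right until a non-nullable symbol is reached.

From X → f S e:
  - f is a terminal: add 'f' and stop

Collecting: FIRST(X) = { 'f' }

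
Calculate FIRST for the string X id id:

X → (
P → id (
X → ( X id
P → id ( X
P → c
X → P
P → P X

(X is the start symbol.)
FIRST sets of the non-terminals involved (from the grammar, by fixed-point iteration):
  FIRST(X) = { '(', 'c', 'id' }

To compute FIRST(X id id), process the symbols left to right:
Symbol X is a non-terminal. Add FIRST(X) \ {ε} = { '(', 'c', 'id' }
X is not nullable (ε ∉ FIRST(X)), so stop here.
FIRST(X id id) = { '(', 'c', 'id' }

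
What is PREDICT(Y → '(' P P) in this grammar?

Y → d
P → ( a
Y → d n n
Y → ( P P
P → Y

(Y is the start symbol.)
{ '(' }

PREDICT(Y → '(' P P) = (FIRST(RHS) \ {ε}) ∪ (FOLLOW(Y) if ε ∈ FIRST(RHS), i.e. RHS ⇒* ε)
FIRST('(' P P) = { '(' }
ε ∉ FIRST('(' P P), so FOLLOW(Y) is not added.
PREDICT(Y → '(' P P) = { '(' }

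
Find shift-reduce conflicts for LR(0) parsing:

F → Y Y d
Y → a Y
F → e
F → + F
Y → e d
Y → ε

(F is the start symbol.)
Yes — I0: [Y → .] vs [F → . + F]; I1: [Y → .] vs [F → . + F]; I3: [Y → .] vs [Y → . a Y]; I4: [Y → .] vs [Y → . a Y]; I5: [F → e .] vs [Y → e . d]

Augment with F' → F and build the canonical LR(0) collection (I0 = CLOSURE({[F' → . F]}), then GOTO on every symbol after a dot until no new states appear). It has 12 states:
  I0: { [F → . + F], [F → . Y Y d], [F → . e], [F' → . F], [Y → . a Y], [Y → . e d], [Y → .] }  — shift, reduce
  I1: { [F → + . F], [F → . + F], [F → . Y Y d], [F → . e], [Y → . a Y], [Y → . e d], [Y → .] }  — shift, reduce
  I2: { [F' → F .] }  — accept
  I3: { [F → Y . Y d], [Y → . a Y], [Y → . e d], [Y → .] }  — shift, reduce
  I4: { [Y → . a Y], [Y → . e d], [Y → .], [Y → a . Y] }  — shift, reduce
  I5: { [F → e .], [Y → e . d] }  — shift, reduce
  I6: { [Y → e d .] }  — reduce
  I7: { [Y → a Y .] }  — reduce
  I8: { [Y → e . d] }  — shift
  I9: { [F → Y Y . d] }  — shift
  I10: { [F → Y Y d .] }  — reduce
  I11: { [F → + F .] }  — reduce

I0 contains reduce item [Y → .] and shift items [F → . + F], [F → . e], [Y → . a Y], [Y → . e d] — shift-reduce conflict.
I1 contains reduce item [Y → .] and shift items [F → . + F], [F → . e], [Y → . a Y], [Y → . e d] — shift-reduce conflict.
I3 contains reduce item [Y → .] and shift items [Y → . a Y], [Y → . e d] — shift-reduce conflict.
I4 contains reduce item [Y → .] and shift items [Y → . a Y], [Y → . e d] — shift-reduce conflict.
I5 contains reduce item [F → e .] and shift item [Y → e . d] — shift-reduce conflict.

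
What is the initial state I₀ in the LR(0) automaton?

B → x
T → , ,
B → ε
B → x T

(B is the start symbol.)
{ [B → . x T], [B → . x], [B → .], [B' → . B] }

First, augment the grammar with B' → B
I₀ = CLOSURE({ [B' → . B] }):
  [B' → . B] has the dot before B: add [B → . x], [B → .], [B → . x T]
No further items can be added.

I₀ = { [B → . x T], [B → . x], [B → .], [B' → . B] }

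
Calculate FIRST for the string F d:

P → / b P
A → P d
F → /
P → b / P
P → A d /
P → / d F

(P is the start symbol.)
{ '/' }

FIRST sets of the non-terminals involved (from the grammar, by fixed-point iteration):
  FIRST(F) = { '/' }

To compute FIRST(F d), process the symbols left to right:
Symbol F is a non-terminal. Add FIRST(F) \ {ε} = { '/' }
F is not nullable (ε ∉ FIRST(F)), so stop here.
FIRST(F d) = { '/' }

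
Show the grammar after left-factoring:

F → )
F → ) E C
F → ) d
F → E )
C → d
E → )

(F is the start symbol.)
Left-factoring transforms A → αβ₁ | αβ₂ into A → αA' and A' → β₁ | β₂
(α is the longest common prefix among the alternatives). Repeat until
no nonterminal has two alternatives with a common prefix.

Round 1: F has alternatives sharing prefix ')'. Introduce F': F → ) F'
  Add: F' → ε
  Add: F' → E C
  Add: F' → d

No remaining common prefixes — done.

Resulting grammar:
F → ) F'
F' → ε
F' → E C
F' → d
F → E )
C → d
E → )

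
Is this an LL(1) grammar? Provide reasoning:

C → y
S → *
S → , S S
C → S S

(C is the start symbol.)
Yes, the grammar is LL(1).

A grammar is LL(1) if for each non-terminal N with multiple productions, the predict sets of those productions are pairwise disjoint, where PREDICT(N → α) = (FIRST(α) \ {ε}) ∪ (FOLLOW(N) if α ⇒* ε).

Relevant sets:
  FIRST(S) = { '*', ',' }

For C:
  PREDICT(C → y) = { 'y' }
  PREDICT(C → S S) = { '*', ',' }
For S:
  PREDICT(S → '*') = { '*' }
  PREDICT(S → ',' S S) = { ',' }

All predict sets are disjoint. The grammar IS LL(1).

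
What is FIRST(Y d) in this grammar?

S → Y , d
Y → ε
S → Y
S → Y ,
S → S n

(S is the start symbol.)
{ 'd' }

FIRST sets of the non-terminals involved (from the grammar, by fixed-point iteration):
  FIRST(Y) = { ε }

To compute FIRST(Y d), process the symbols left to right:
Symbol Y is a non-terminal. Add FIRST(Y) \ {ε} = { }
Y is nullable (ε ∈ FIRST(Y)), continue to the next symbol.
Symbol d is a terminal. Add 'd' and stop.
FIRST(Y d) = { 'd' }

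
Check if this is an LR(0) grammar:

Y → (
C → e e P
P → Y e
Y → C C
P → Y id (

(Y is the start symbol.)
Yes, the grammar is LR(0)

Augment with Y' → Y and build the canonical LR(0) collection (I0 = CLOSURE({[Y' → . Y]}), then GOTO on every symbol after a dot until no new states appear). It has 12 states:
  I0: { [C → . e e P], [Y → . (], [Y → . C C], [Y' → . Y] }  — shift
  I1: { [Y → ( .] }  — reduce
  I2: { [C → . e e P], [Y → C . C] }  — shift
  I3: { [Y' → Y .] }  — accept
  I4: { [C → e . e P] }  — shift
  I5: { [C → . e e P], [C → e e . P], [P → . Y e], [P → . Y id (], [Y → . (], [Y → . C C] }  — shift
  I6: { [C → e e P .] }  — reduce
  I7: { [P → Y . e], [P → Y . id (] }  — shift
  I8: { [P → Y e .] }  — reduce
  I9: { [P → Y id . (] }  — shift
  I10: { [P → Y id ( .] }  — reduce
  I11: { [Y → C C .] }  — reduce

Every state is either a pure shift/goto state or contains exactly one complete item and nothing to shift — no conflicts. The grammar is LR(0).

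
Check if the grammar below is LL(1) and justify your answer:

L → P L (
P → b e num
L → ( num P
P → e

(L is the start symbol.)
A grammar is LL(1) if for each non-terminal N with multiple productions, the predict sets of those productions are pairwise disjoint, where PREDICT(N → α) = (FIRST(α) \ {ε}) ∪ (FOLLOW(N) if α ⇒* ε).

Relevant sets:
  FIRST(P) = { 'b', 'e' }

For L:
  PREDICT(L → P L '(') = { 'b', 'e' }
  PREDICT(L → '(' num P) = { '(' }
For P:
  PREDICT(P → b e num) = { 'b' }
  PREDICT(P → e) = { 'e' }

All predict sets are disjoint. The grammar IS LL(1).

Answer: Yes, the grammar is LL(1).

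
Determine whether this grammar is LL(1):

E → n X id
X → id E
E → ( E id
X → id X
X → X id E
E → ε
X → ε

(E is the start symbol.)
Relevant sets:
  FIRST(X) = { 'id', ε }
  FOLLOW(E) = { $, 'id' }
  FOLLOW(X) = { 'id' }

For E:
  PREDICT(E → n X id) = { 'n' }
  PREDICT(E → '(' E id) = { '(' }
  PREDICT(E → ε) = { $, 'id' }
For X:
  PREDICT(X → id E) = { 'id' }
  PREDICT(X → id X) = { 'id' }
  PREDICT(X → X id E) = { 'id' }
  PREDICT(X → ε) = { 'id' }

Conflict found: Predict set conflict for X: { 'id' }
The grammar is NOT LL(1).

Answer: No. Predict set conflict for X: { 'id' }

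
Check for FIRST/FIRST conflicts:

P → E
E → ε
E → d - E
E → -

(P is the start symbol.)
A FIRST/FIRST conflict occurs when two productions N → α and N → β for the same non-terminal have FIRST(α) ∩ FIRST(β) ≠ ∅ (with ε ∈ FIRST of a nullable right-hand side, so two nullable alternatives also conflict).

Productions for E:
  E → ε: FIRST = { ε }
  E → d - E: FIRST = { 'd' }
  E → -: FIRST = { '-' }
P has only one production, so no FIRST/FIRST conflict is possible there.

All alternatives of each non-terminal have pairwise disjoint FIRST sets.

Answer: No FIRST/FIRST conflicts.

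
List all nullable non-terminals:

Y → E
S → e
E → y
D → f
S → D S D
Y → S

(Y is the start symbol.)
A non-terminal is nullable if it can derive ε (the empty string): either it has an ε-production, or it has a production whose right-hand side consists entirely of nullable non-terminals.

There are no ε-productions, so no non-terminal can derive ε.
No non-terminals are nullable.

Answer: None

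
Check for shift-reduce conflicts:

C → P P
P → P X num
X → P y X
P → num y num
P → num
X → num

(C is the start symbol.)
A shift-reduce conflict occurs when an LR(0) state has both:
  - a complete (reduce) item [A → α .] (dot at the end), and
  - a shift item [B → β . c γ] (dot before a terminal).

Augment with C' → C and build the canonical LR(0) collection (I0 = CLOSURE({[C' → . C]}), then GOTO on every symbol after a dot until no new states appear). It has 13 states:
  I0: { [C → . P P], [C' → . C], [P → . P X num], [P → . num y num], [P → . num] }  — shift
  I1: { [C' → C .] }  — accept
  I2: { [C → P . P], [P → . P X num], [P → . num y num], [P → . num], [P → P . X num], [X → . P y X], [X → . num] }  — shift
  I3: { [P → num . y num], [P → num .] }  — shift, reduce
  I4: { [P → num y . num] }  — shift
  I5: { [P → num y num .] }  — reduce
  I6: { [C → P P .], [P → . P X num], [P → . num y num], [P → . num], [P → P . X num], [X → . P y X], [X → . num], [X → P . y X] }  — shift, reduce
  I7: { [P → P X . num] }  — shift
  I8: { [P → num . y num], [P → num .], [X → num .] }  — shift, 2 reduces
  I9: { [P → P X num .] }  — reduce
  I10: { [P → . P X num], [P → . num y num], [P → . num], [P → P . X num], [X → . P y X], [X → . num], [X → P . y X] }  — shift
  I11: { [P → . P X num], [P → . num y num], [P → . num], [X → . P y X], [X → . num], [X → P y . X] }  — shift
  I12: { [X → P y X .] }  — reduce

I3 contains reduce item [P → num .] and shift item [P → num . y num] — shift-reduce conflict.
I6 contains reduce item [C → P P .] and shift items [P → . num], [P → . num y num], [X → P . y X], [X → . num] — shift-reduce conflict.
I8 contains reduce items [P → num .], [X → num .] and shift item [P → num . y num] — shift-reduce conflict.

Answer: Yes — I3: [P → num .] vs [P → num . y num]; I6: [C → P P .] vs [P → . num]; I8: [P → num .] vs [P → num . y num]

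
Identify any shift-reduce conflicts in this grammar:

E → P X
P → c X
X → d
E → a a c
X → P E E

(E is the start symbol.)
A shift-reduce conflict occurs when an LR(0) state has both:
  - a complete (reduce) item [A → α .] (dot at the end), and
  - a shift item [B → β . c γ] (dot before a terminal).

Augment with E' → E and build the canonical LR(0) collection (I0 = CLOSURE({[E' → . E]}), then GOTO on every symbol after a dot until no new states appear). It has 13 states:
  I0: { [E → . P X], [E → . a a c], [E' → . E], [P → . c X] }  — shift
  I1: { [E' → E .] }  — accept
  I2: { [E → P . X], [P → . c X], [X → . P E E], [X → . d] }  — shift
  I3: { [E → a . a c] }  — shift
  I4: { [P → . c X], [P → c . X], [X → . P E E], [X → . d] }  — shift
  I5: { [E → . P X], [E → . a a c], [P → . c X], [X → P . E E] }  — shift
  I6: { [P → c X .] }  — reduce
  I7: { [X → d .] }  — reduce
  I8: { [E → . P X], [E → . a a c], [P → . c X], [X → P E . E] }  — shift
  I9: { [X → P E E .] }  — reduce
  I10: { [E → a a . c] }  — shift
  I11: { [E → a a c .] }  — reduce
  I12: { [E → P X .] }  — reduce

No state contains both a complete item and a shift item.

Answer: No shift-reduce conflicts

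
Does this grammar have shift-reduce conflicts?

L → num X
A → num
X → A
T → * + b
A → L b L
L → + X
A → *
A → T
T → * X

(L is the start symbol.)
Yes — I4: [A → * .] vs [A → . *]; I9: [A → num .] vs [A → . *]

A shift-reduce conflict occurs when an LR(0) state has both:
  - a complete (reduce) item [A → α .] (dot at the end), and
  - a shift item [B → β . c γ] (dot before a terminal).

Augment with L' → L and build the canonical LR(0) collection (I0 = CLOSURE({[L' → . L]}), then GOTO on every symbol after a dot until no new states appear). It has 16 states:
  I0: { [L → . + X], [L → . num X], [L' → . L] }  — shift
  I1: { [A → . *], [A → . L b L], [A → . T], [A → . num], [L → + . X], [L → . + X], [L → . num X], [T → . * + b], [T → . * X], [X → . A] }  — shift
  I2: { [L' → L .] }  — accept
  I3: { [A → . *], [A → . L b L], [A → . T], [A → . num], [L → . + X], [L → . num X], [L → num . X], [T → . * + b], [T → . * X], [X → . A] }  — shift
  I4: { [A → * .], [A → . *], [A → . L b L], [A → . T], [A → . num], [L → . + X], [L → . num X], [T → * . + b], [T → * . X], [T → . * + b], [T → . * X], [X → . A] }  — shift, reduce
  I5: { [X → A .] }  — reduce
  I6: { [A → L . b L] }  — shift
  I7: { [A → T .] }  — reduce
  I8: { [L → num X .] }  — reduce
  I9: { [A → . *], [A → . L b L], [A → . T], [A → . num], [A → num .], [L → . + X], [L → . num X], [L → num . X], [T → . * + b], [T → . * X], [X → . A] }  — shift, reduce
  I10: { [A → L b . L], [L → . + X], [L → . num X] }  — shift
  I11: { [A → L b L .] }  — reduce
  I12: { [A → . *], [A → . L b L], [A → . T], [A → . num], [L → + . X], [L → . + X], [L → . num X], [T → * + . b], [T → . * + b], [T → . * X], [X → . A] }  — shift
  I13: { [T → * X .] }  — reduce
  I14: { [L → + X .] }  — reduce
  I15: { [T → * + b .] }  — reduce

I4 contains reduce item [A → * .] and shift items [A → . *], [A → . num], [L → . + X], [L → . num X], [T → . * + b], [T → * . + b], [T → . * X] — shift-reduce conflict.
I9 contains reduce item [A → num .] and shift items [A → . *], [A → . num], [L → . + X], [L → . num X], [T → . * + b], [T → . * X] — shift-reduce conflict.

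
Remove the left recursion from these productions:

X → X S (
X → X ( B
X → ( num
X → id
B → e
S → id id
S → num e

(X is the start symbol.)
X → ( num X'
X → id X'
X' → S ( X'
X' → ( B X'
X' → ε
B → e
S → id id
S → num e

X is directly left-recursive. The standard transformation for
  A → A α₁ | ... | A α_m | β₁ | ... | β_n
is
  A  → β₁ A' | ... | β_n A'
  A' → α₁ A' | ... | α_m A' | ε

X → ( num becomes X → ( num X'
X → id becomes X → id X'
X → X S ( becomes X' → S ( X'
X → X ( B becomes X' → ( B X'
Add X' → ε

Productions for other non-terminals are unchanged:
  B → e
  S → id id
  S → num e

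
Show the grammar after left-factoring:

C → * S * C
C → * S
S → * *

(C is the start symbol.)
C → * S C'
C' → * C
C' → ε
S → * *

Left-factoring transforms A → αβ₁ | αβ₂ into A → αA' and A' → β₁ | β₂
(α is the longest common prefix among the alternatives). Repeat until
no nonterminal has two alternatives with a common prefix.

Round 1: C has alternatives sharing prefix '* S'. Introduce C': C → * S C'
  Add: C' → * C
  Add: C' → ε

No remaining common prefixes — done.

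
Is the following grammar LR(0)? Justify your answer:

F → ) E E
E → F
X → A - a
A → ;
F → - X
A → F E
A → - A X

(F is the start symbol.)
Yes, the grammar is LR(0)

Augment with F' → F and build the canonical LR(0) collection (I0 = CLOSURE({[F' → . F]}), then GOTO on every symbol after a dot until no new states appear). It has 18 states:
  I0: { [F → . ) E E], [F → . - X], [F' → . F] }  — shift
  I1: { [E → . F], [F → ) . E E], [F → . ) E E], [F → . - X] }  — shift
  I2: { [A → . - A X], [A → . ;], [A → . F E], [F → - . X], [F → . ) E E], [F → . - X], [X → . A - a] }  — shift
  I3: { [F' → F .] }  — accept
  I4: { [A → - . A X], [A → . - A X], [A → . ;], [A → . F E], [F → - . X], [F → . ) E E], [F → . - X], [X → . A - a] }  — shift
  I5: { [A → ; .] }  — reduce
  I6: { [X → A . - a] }  — shift
  I7: { [A → F . E], [E → . F], [F → . ) E E], [F → . - X] }  — shift
  I8: { [F → - X .] }  — reduce
  I9: { [A → F E .] }  — reduce
  I10: { [E → F .] }  — reduce
  I11: { [X → A - . a] }  — shift
  I12: { [X → A - a .] }  — reduce
  I13: { [A → - A . X], [A → . - A X], [A → . ;], [A → . F E], [F → . ) E E], [F → . - X], [X → . A - a], [X → A . - a] }  — shift
  I14: { [A → - . A X], [A → . - A X], [A → . ;], [A → . F E], [F → - . X], [F → . ) E E], [F → . - X], [X → . A - a], [X → A - . a] }  — shift
  I15: { [A → - A X .] }  — reduce
  I16: { [E → . F], [F → ) E . E], [F → . ) E E], [F → . - X] }  — shift
  I17: { [F → ) E E .] }  — reduce

Every state is either a pure shift/goto state or contains exactly one complete item and nothing to shift — no conflicts. The grammar is LR(0).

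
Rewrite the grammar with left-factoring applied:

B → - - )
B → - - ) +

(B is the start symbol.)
Left-factoring transforms A → αβ₁ | αβ₂ into A → αA' and A' → β₁ | β₂
(α is the longest common prefix among the alternatives). Repeat until
no nonterminal has two alternatives with a common prefix.

Round 1: B has alternatives sharing prefix '- - )'. Introduce B': B → - - ) B'
  Add: B' → ε
  Add: B' → +

No remaining common prefixes — done.

Resulting grammar:
B → - - ) B'
B' → ε
B' → +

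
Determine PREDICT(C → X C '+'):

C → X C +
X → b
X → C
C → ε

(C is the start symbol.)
PREDICT(C → X C '+') = (FIRST(RHS) \ {ε}) ∪ (FOLLOW(C) if ε ∈ FIRST(RHS), i.e. RHS ⇒* ε)
FIRST(X) = { '+', 'b', ε }
FIRST(C) = { '+', 'b', ε }
FIRST(X C '+') = { '+', 'b' }
ε ∉ FIRST(X C '+'), so FOLLOW(C) is not added.
PREDICT(C → X C '+') = { '+', 'b' }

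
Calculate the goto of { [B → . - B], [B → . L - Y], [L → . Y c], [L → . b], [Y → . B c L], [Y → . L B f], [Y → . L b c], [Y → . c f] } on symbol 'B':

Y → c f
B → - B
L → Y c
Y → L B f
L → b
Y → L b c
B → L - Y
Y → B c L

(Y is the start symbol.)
{ [Y → B . c L] }

GOTO(I, 'B') = CLOSURE({ [A → αX.β] : [A → α.Xβ] ∈ I, X = 'B' })

Items with dot before 'B', with the dot advanced:
  [Y → . B c L] → [Y → B . c L]
Closure adds nothing (no advanced item has the dot before a non-terminal).

GOTO = { [Y → B . c L] }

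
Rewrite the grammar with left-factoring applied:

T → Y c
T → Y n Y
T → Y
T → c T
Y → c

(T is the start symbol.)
T → Y T'
T' → c
T' → n Y
T' → ε
T → c T
Y → c

Left-factoring transforms A → αβ₁ | αβ₂ into A → αA' and A' → β₁ | β₂
(α is the longest common prefix among the alternatives). Repeat until
no nonterminal has two alternatives with a common prefix.

Round 1: T has alternatives sharing prefix 'Y'. Introduce T': T → Y T'
  Add: T' → c
  Add: T' → n Y
  Add: T' → ε

No remaining common prefixes — done.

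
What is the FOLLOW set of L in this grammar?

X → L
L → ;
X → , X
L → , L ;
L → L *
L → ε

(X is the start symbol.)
In X → L: L is at the end, add FOLLOW(X)
In L → , L ;: L is followed by ';', add FIRST(';') \ {ε} = { ';' }
In L → L *: L is followed by '*', add FIRST('*') \ {ε} = { '*' }

The FOLLOW sets referred to above (computed the same way, to a fixed point):
  FOLLOW(X) = { $ }

Taking the union: FOLLOW(L) = { $, '*', ';' }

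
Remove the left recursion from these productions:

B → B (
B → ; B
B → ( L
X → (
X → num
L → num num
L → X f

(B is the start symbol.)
B → ; B B'
B → ( L B'
B' → ( B'
B' → ε
X → (
X → num
L → num num
L → X f

B is directly left-recursive. The standard transformation for
  A → A α₁ | ... | A α_m | β₁ | ... | β_n
is
  A  → β₁ A' | ... | β_n A'
  A' → α₁ A' | ... | α_m A' | ε

B → ; B becomes B → ; B B'
B → ( L becomes B → ( L B'
B → B ( becomes B' → ( B'
Add B' → ε

Productions for other non-terminals are unchanged:
  X → (
  X → num
  L → num num
  L → X f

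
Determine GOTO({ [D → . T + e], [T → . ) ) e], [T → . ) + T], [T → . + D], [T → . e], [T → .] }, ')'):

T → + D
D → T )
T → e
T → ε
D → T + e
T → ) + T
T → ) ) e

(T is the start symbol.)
{ [T → ) . ) e], [T → ) . + T] }

GOTO(I, ')') = CLOSURE({ [A → αX.β] : [A → α.Xβ] ∈ I, X = ')' })

Items with dot before ')', with the dot advanced:
  [T → . ) ) e] → [T → ) . ) e]
  [T → . ) + T] → [T → ) . + T]
Closure adds nothing (no advanced item has the dot before a non-terminal).

GOTO = { [T → ) . ) e], [T → ) . + T] }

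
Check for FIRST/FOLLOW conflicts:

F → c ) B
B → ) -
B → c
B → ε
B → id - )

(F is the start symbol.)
No FIRST/FOLLOW conflicts.

Nullable non-terminals: B.

B: nullable alternative(s) B → ε; FOLLOW(B) = { $ }
  B → ) -: FIRST \ {ε} = { ')' } — disjoint from FOLLOW(B)
  B → c: FIRST \ {ε} = { 'c' } — disjoint from FOLLOW(B)
  B → ε: FIRST \ {ε} = { } — this is the only nullable alternative, skip
  B → id - ): FIRST \ {ε} = { 'id' } — disjoint from FOLLOW(B)

F has no nullable alternative, so no FIRST/FOLLOW check is needed there.

No FIRST/FOLLOW conflicts found.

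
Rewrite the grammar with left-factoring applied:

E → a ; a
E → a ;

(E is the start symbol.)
E → a ; E'
E' → a
E' → ε

Left-factoring transforms A → αβ₁ | αβ₂ into A → αA' and A' → β₁ | β₂
(α is the longest common prefix among the alternatives). Repeat until
no nonterminal has two alternatives with a common prefix.

Round 1: E has alternatives sharing prefix 'a ;'. Introduce E': E → a ; E'
  Add: E' → a
  Add: E' → ε

No remaining common prefixes — done.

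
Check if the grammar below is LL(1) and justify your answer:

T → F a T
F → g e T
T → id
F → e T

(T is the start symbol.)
Yes, the grammar is LL(1).

Relevant sets:
  FIRST(F) = { 'e', 'g' }

For T:
  PREDICT(T → F a T) = { 'e', 'g' }
  PREDICT(T → id) = { 'id' }
For F:
  PREDICT(F → g e T) = { 'g' }
  PREDICT(F → e T) = { 'e' }

All predict sets are disjoint. The grammar IS LL(1).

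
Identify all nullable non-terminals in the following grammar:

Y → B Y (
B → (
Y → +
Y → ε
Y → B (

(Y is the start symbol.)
A non-terminal is nullable if it can derive ε (the empty string): either it has an ε-production, or it has a production whose right-hand side consists entirely of nullable non-terminals.

ε-productions: Y → ε
So Y is immediately nullable.
No further non-terminal can be added: every production for the remaining non-terminals contains a terminal or a non-nullable non-terminal.
Nullable = { 'Y' }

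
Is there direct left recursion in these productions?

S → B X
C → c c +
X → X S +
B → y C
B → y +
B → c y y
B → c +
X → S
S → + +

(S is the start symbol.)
Yes, X is left-recursive

S → B X: starts with B
C → c c +: starts with c
X → X S +: LEFT RECURSIVE (starts with X)
B → y C: starts with y
B → y +: starts with y
B → c y y: starts with c
B → c +: starts with c
X → S: starts with S
S → + +: starts with '+'

The grammar has direct left recursion on: X.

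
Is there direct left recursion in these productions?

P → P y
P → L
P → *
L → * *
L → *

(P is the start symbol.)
Direct left recursion occurs when N → N α for some non-terminal N (the right-hand side begins with the left-hand side itself).

P → P y: LEFT RECURSIVE (starts with P)
P → L: starts with L
P → *: starts with '*'
L → * *: starts with '*'
L → *: starts with '*'

The grammar has direct left recursion on: P.

Answer: Yes, P is left-recursive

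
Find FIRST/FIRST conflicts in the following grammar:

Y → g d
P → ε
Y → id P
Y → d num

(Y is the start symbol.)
No FIRST/FIRST conflicts.

A FIRST/FIRST conflict occurs when two productions N → α and N → β for the same non-terminal have FIRST(α) ∩ FIRST(β) ≠ ∅ (with ε ∈ FIRST of a nullable right-hand side, so two nullable alternatives also conflict).

Productions for Y:
  Y → g d: FIRST = { 'g' }
  Y → id P: FIRST = { 'id' }
  Y → d num: FIRST = { 'd' }
P has only one production, so no FIRST/FIRST conflict is possible there.

All alternatives of each non-terminal have pairwise disjoint FIRST sets.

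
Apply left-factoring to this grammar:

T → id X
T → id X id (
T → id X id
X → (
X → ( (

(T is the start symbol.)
Left-factoring transforms A → αβ₁ | αβ₂ into A → αA' and A' → β₁ | β₂
(α is the longest common prefix among the alternatives). Repeat until
no nonterminal has two alternatives with a common prefix.

Round 1: T has alternatives sharing prefix 'id X'. Introduce T': T → id X T'
  Add: T' → ε
  Add: T' → id (
  Add: T' → id

Round 2: T' has alternatives sharing prefix 'id'. Introduce T'': T' → id T''
  Add: T'' → (
  Add: T'' → ε

Round 3: X has alternatives sharing prefix '('. Introduce X': X → ( X'
  Add: X' → ε
  Add: X' → (

No remaining common prefixes — done.

Resulting grammar:
T → id X T'
T' → ε
T' → id T''
T'' → (
T'' → ε
X → ( X'
X' → ε
X' → (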